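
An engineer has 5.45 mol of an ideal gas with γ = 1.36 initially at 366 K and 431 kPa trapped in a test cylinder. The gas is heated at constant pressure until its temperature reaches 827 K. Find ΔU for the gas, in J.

58000 J

V₁ = nRT₁/P₁ = 5.45×8.314×366/431 = 38.5 L.
Isobaric: P stays 431 kPa; V/T = const ⇒ T₂ = 827 K, V₂ = 86.9 L.
For an ideal gas ΔU = nCvΔT with Cv = R/(γ−1) = 23.1 J/(mol·K).
ΔU = 5.45×23.1×(827−366) = 58000 J.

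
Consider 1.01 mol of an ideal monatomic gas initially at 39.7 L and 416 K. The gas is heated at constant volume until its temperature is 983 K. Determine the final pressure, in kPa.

P₁ = nRT₁/V₁ = 1.01×8.314×416/39.7 = 88.0 kPa.
Isochoric: V stays 39.7 L; P/T = const ⇒ T₂ = 983 K, P₂ = 208 kPa.

208 kPa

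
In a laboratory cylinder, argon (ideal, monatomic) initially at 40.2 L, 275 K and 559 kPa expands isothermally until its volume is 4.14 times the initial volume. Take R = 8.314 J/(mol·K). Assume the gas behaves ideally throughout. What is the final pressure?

Isothermal: T stays 275 K; PV = const ⇒ V₂ = 166 L, P₂ = 135 kPa.

135 kPa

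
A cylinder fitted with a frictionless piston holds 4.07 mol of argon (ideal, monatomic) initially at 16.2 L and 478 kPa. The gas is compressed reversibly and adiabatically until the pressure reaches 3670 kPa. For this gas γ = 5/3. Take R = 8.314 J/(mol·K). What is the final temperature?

T₁ = P₁V₁/(nR) = 478×16.2/(4.07×8.314) = 229 K.
Adiabatic: T₂/T₁ = (P₂/P₁)^((γ−1)/γ) ⇒ T₂ = 229×(7.68)^0.400 = 517 K; V₂ = 4.77 L.

517 K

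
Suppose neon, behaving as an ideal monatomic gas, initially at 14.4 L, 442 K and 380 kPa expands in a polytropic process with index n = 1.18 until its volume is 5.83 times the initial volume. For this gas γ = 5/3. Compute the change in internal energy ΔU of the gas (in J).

-2230 J

n = P₁V₁/(RT₁) = 380×14.4/(8.314×442) = 1.49 mol.
Polytropic n=1.18: T₂ = T₁(V₁/V₂)^(n−1) = 442×(0.172)^0.18 = 322 K; P₂ = P₁(V₁/V₂)^n = 47.5 kPa.
For an ideal gas ΔU = nCvΔT with Cv = (3/2)R = 12.5 J/(mol·K).
ΔU = 1.49×12.5×(322−442) = -2230 J.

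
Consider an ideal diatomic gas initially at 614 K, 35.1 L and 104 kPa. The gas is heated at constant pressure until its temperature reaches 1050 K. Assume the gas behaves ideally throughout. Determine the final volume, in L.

60.0 L

Isobaric: P stays 104 kPa; V/T = const ⇒ T₂ = 1050 K, V₂ = 60.0 L.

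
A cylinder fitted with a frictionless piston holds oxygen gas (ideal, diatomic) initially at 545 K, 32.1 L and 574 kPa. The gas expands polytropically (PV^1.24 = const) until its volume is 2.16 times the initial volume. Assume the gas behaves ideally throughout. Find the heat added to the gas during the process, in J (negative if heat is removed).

5180 J

n = P₁V₁/(RT₁) = 574×32.1/(8.314×545) = 4.07 mol.
Polytropic n=1.24: T₂ = T₁(V₁/V₂)^(n−1) = 545×(0.463)^0.24 = 453 K; P₂ = P₁(V₁/V₂)^n = 221 kPa.
W = (P₁V₁−P₂V₂)/(n−1) = (574×32.1−221×69.3)/0.24 = 13000 J.
ΔU = nCvΔT = 4.07×20.8×(453−545) = -7770 J.
Q = ΔU + W = 5180 J.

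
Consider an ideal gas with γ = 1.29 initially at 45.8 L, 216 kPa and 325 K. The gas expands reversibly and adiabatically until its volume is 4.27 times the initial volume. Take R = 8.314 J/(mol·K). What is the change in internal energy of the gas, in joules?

-11700 J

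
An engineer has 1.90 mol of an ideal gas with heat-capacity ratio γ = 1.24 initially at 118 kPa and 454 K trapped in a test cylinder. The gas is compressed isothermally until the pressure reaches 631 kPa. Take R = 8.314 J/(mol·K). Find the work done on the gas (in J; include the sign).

V₁ = nRT₁/P₁ = 1.90×8.314×454/118 = 60.8 L.
Isothermal: T stays 454 K; PV = const ⇒ V₂ = 11.4 L, P₂ = 631 kPa.
W = nRT ln(V₂/V₁) = 1.90×8.314×454×ln(0.187) = -12000 J.
Work done on the gas = −W_by = 12000 J.

12000 J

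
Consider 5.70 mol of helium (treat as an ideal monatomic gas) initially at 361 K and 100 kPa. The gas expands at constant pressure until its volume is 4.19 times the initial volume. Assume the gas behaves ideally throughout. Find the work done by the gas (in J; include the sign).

V₁ = nRT₁/P₁ = 5.70×8.314×361/100 = 171 L.
Isobaric: P stays 100 kPa; V/T = const ⇒ T₂ = 1510 K, V₂ = 717 L.
W = PΔV = 100×(717−171) kPa·L = 54600 J.

54600 J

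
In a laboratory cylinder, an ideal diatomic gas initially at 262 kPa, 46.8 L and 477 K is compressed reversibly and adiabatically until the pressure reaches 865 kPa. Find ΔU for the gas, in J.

n = P₁V₁/(RT₁) = 262×46.8/(8.314×477) = 3.09 mol.
Adiabatic: T₂/T₁ = (P₂/P₁)^((γ−1)/γ) ⇒ T₂ = 477×(3.30)^0.286 = 671 K; V₂ = 19.9 L.
For an ideal gas ΔU = nCvΔT with Cv = (5/2)R = 20.8 J/(mol·K).
ΔU = 3.09×20.8×(671−477) = 12500 J.

12500 J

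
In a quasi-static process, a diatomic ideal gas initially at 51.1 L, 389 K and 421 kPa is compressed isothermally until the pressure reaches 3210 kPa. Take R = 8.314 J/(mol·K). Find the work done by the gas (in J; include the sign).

n = P₁V₁/(RT₁) = 421×51.1/(8.314×389) = 6.65 mol.
Isothermal: T stays 389 K; PV = const ⇒ V₂ = 6.70 L, P₂ = 3210 kPa.
W = nRT ln(V₂/V₁) = 6.65×8.314×389×ln(0.131) = -43700 J.

-43700 J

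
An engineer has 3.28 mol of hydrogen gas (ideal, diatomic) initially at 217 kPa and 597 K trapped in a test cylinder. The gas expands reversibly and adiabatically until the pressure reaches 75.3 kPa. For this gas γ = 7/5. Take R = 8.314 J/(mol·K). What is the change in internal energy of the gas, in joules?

-10600 J

V₁ = nRT₁/P₁ = 3.28×8.314×597/217 = 75.0 L.
Adiabatic: T₂/T₁ = (P₂/P₁)^((γ−1)/γ) ⇒ T₂ = 597×(0.347)^0.286 = 441 K; V₂ = 160 L.
For an ideal gas ΔU = nCvΔT with Cv = (5/2)R = 20.8 J/(mol·K).
ΔU = 3.28×20.8×(441−597) = -10600 J.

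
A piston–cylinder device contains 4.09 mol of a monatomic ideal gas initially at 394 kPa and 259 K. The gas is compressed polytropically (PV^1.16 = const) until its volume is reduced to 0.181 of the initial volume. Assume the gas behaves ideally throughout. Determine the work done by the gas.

-17300 J

V₁ = nRT₁/P₁ = 4.09×8.314×259/394 = 22.4 L.
Polytropic n=1.16: T₂ = T₁(V₁/V₂)^(n−1) = 259×(5.52)^0.16 = 340 K; P₂ = P₁(V₁/V₂)^n = 2860 kPa.
W = (P₁V₁−P₂V₂)/(n−1) = (394×22.4−2860×4.05)/0.16 = -17300 J.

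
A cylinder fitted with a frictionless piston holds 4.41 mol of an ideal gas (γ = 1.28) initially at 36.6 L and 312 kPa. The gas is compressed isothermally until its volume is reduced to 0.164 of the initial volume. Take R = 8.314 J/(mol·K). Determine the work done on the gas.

20600 J

T₁ = P₁V₁/(nR) = 312×36.6/(4.41×8.314) = 311 K.
Isothermal: T stays 311 K; PV = const ⇒ V₂ = 6.00 L, P₂ = 1900 kPa.
W = nRT ln(V₂/V₁) = 4.41×8.314×311×ln(0.164) = -20600 J.
Work done on the gas = −W_by = 20600 J.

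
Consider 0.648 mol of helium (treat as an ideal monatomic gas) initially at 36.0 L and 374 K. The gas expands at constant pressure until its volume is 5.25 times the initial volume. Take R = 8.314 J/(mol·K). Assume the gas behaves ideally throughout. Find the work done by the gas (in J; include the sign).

P₁ = nRT₁/V₁ = 0.648×8.314×374/36.0 = 56.0 kPa.
Isobaric: P stays 56.0 kPa; V/T = const ⇒ T₂ = 1960 K, V₂ = 189 L.
W = PΔV = 56.0×(189−36.0) kPa·L = 8560 J.

8560 J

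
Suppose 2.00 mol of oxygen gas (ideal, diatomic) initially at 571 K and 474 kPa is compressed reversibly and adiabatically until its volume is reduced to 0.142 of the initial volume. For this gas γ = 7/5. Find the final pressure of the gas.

7290 kPa

V₁ = nRT₁/P₁ = 2.00×8.314×571/474 = 20.0 L.
Adiabatic: TV^(γ−1) = const ⇒ T₂ = 571×(7.04)^0.400 = 1250 K; PV^γ = const ⇒ P₂ = 7290 kPa.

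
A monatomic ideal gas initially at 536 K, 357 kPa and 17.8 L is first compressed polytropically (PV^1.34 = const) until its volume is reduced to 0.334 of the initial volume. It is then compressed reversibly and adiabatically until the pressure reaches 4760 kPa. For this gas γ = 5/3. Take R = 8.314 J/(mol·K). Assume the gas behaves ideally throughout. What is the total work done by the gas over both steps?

-16300 J

n = P₁V₁/(RT₁) = 357×17.8/(8.314×536) = 1.43 mol.
Step 1 — Polytropic n=1.34: T₂ = T₁(V₁/V₂)^(n−1) = 536×(2.99)^0.34 = 778 K; P₂ = P₁(V₁/V₂)^n = 1550 kPa.
W = (P₁V₁−P₂V₂)/(n−1) = (357×17.8−1550×5.95)/0.34 = -8450 J.
ΔU = nCvΔT = 1.43×12.5×(778−536) = 4310 J.
Q = ΔU + W = -4140 J.
State after step 1: P = 1550 kPa, V = 5.95 L, T = 778 K.
Step 2 — Adiabatic: T₂/T₁ = (P₂/P₁)^((γ−1)/γ) ⇒ T₂ = 778×(3.07)^0.400 = 1220 K; V₂ = 3.03 L.
ΔU = nCvΔT = 1.43×12.5×(1220−778) = 7830 J.
Q = 0 for an adiabatic process, so W = −ΔU = -7830 J.
Net over both steps: W = -16300 J, Q = -4140 J, ΔU = 12100 J.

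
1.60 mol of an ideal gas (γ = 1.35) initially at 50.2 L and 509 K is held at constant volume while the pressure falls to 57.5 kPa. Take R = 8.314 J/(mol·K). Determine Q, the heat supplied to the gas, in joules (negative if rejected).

-11100 J

P₁ = nRT₁/V₁ = 1.60×8.314×509/50.2 = 135 kPa.
Isochoric: V stays 50.2 L; P/T = const ⇒ T₂ = 217 K, P₂ = 57.5 kPa.
W = 0 (no volume change).
ΔU = nCvΔT = 1.60×23.8×(217−509) = -11100 J.
Q = ΔU = -11100 J.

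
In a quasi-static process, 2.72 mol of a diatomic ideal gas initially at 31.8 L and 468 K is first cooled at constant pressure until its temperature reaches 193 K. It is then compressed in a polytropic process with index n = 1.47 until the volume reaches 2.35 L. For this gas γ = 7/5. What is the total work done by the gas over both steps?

-17800 J

P₁ = nRT₁/V₁ = 2.72×8.314×468/31.8 = 333 kPa.
Step 1 — Isobaric: P stays 333 kPa; V/T = const ⇒ T₂ = 193 K, V₂ = 13.1 L.
W = PΔV = 333×(13.1−31.8) kPa·L = -6220 J.
ΔU = nCvΔT = 2.72×20.8×(193−468) = -15500 J.
Q = ΔU + W = nCpΔT = -21800 J.
State after step 1: P = 333 kPa, V = 13.1 L, T = 193 K.
Step 2 — Polytropic n=1.47: T₂ = T₁(V₁/V₂)^(n−1) = 193×(5.58)^0.47 = 433 K; P₂ = P₁(V₁/V₂)^n = 4170 kPa.
W = (P₁V₁−P₂V₂)/(n−1) = (333×13.1−4170×2.35)/0.47 = -11500 J.
ΔU = nCvΔT = 2.72×20.8×(433−193) = 13600 J.
Q = ΔU + W = 2020 J.
Net over both steps: W = -17800 J, Q = -19700 J, ΔU = -1980 J.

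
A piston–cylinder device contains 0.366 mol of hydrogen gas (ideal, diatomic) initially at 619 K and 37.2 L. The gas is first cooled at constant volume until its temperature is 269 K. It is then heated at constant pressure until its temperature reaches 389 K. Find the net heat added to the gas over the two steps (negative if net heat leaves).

P₁ = nRT₁/V₁ = 0.366×8.314×619/37.2 = 50.6 kPa.
Step 1 — Isochoric: V stays 37.2 L; P/T = const ⇒ T₂ = 269 K, P₂ = 22.0 kPa.
W = 0 (no volume change).
ΔU = nCvΔT = 0.366×20.8×(269−619) = -2660 J.
Q = ΔU = -2660 J.
State after step 1: P = 22.0 kPa, V = 37.2 L, T = 269 K.
Step 2 — Isobaric: P stays 22.0 kPa; V/T = const ⇒ T₂ = 389 K, V₂ = 53.8 L.
W = PΔV = 22.0×(53.8−37.2) kPa·L = 365 J.
ΔU = nCvΔT = 0.366×20.8×(389−269) = 913 J.
Q = ΔU + W = nCpΔT = 1280 J.
Net over both steps: W = 365 J, Q = -1380 J, ΔU = -1750 J.

-1380 J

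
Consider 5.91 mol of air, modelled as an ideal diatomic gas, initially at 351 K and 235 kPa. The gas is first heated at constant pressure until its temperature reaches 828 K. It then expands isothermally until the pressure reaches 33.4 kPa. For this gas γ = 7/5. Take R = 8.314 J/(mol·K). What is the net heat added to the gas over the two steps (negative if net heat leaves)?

161000 J

V₁ = nRT₁/P₁ = 5.91×8.314×351/235 = 73.4 L.
Step 1 — Isobaric: P stays 235 kPa; V/T = const ⇒ T₂ = 828 K, V₂ = 173 L.
W = PΔV = 235×(173−73.4) kPa·L = 23400 J.
ΔU = nCvΔT = 5.91×20.8×(828−351) = 58600 J.
Q = ΔU + W = nCpΔT = 82000 J.
State after step 1: P = 235 kPa, V = 173 L, T = 828 K.
Step 2 — Isothermal: T stays 828 K; PV = const ⇒ V₂ = 1220 L, P₂ = 33.4 kPa.
ΔU = 0 (ideal gas, T constant).
W = nRT ln(V₂/V₁) = 5.91×8.314×828×ln(7.04) = 79400 J.
Q = ΔU + W = 79400 J.
Net over both steps: W = 103000 J, Q = 161000 J, ΔU = 58600 J.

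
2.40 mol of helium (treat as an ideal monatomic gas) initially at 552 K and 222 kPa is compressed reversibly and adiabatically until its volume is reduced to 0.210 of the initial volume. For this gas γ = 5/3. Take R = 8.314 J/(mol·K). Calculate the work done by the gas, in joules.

V₁ = nRT₁/P₁ = 2.40×8.314×552/222 = 49.6 L.
Adiabatic: TV^(γ−1) = const ⇒ T₂ = 552×(4.76)^0.667 = 1560 K; PV^γ = const ⇒ P₂ = 2990 kPa.
ΔU = nCvΔT = 2.40×12.5×(1560−552) = 30200 J.
Q = 0 for an adiabatic process, so W = −ΔU = -30200 J.

-30200 J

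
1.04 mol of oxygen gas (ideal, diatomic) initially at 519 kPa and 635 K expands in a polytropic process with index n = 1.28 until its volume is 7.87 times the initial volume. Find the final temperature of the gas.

V₁ = nRT₁/P₁ = 1.04×8.314×635/519 = 10.6 L.
Polytropic n=1.28: T₂ = T₁(V₁/V₂)^(n−1) = 635×(0.127)^0.28 = 356 K; P₂ = P₁(V₁/V₂)^n = 37.0 kPa.

356 K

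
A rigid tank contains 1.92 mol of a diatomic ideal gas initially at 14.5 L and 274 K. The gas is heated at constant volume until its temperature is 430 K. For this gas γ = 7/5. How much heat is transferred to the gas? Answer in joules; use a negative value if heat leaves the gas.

6230 J

P₁ = nRT₁/V₁ = 1.92×8.314×274/14.5 = 302 kPa.
Isochoric: V stays 14.5 L; P/T = const ⇒ T₂ = 430 K, P₂ = 473 kPa.
W = 0 (no volume change).
ΔU = nCvΔT = 1.92×20.8×(430−274) = 6230 J.
Q = ΔU = 6230 J.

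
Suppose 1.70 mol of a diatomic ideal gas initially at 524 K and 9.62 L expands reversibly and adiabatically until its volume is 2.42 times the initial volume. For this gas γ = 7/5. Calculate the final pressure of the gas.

P₁ = nRT₁/V₁ = 1.70×8.314×524/9.62 = 770 kPa.
Adiabatic: TV^(γ−1) = const ⇒ T₂ = 524×(0.413)^0.400 = 368 K; PV^γ = const ⇒ P₂ = 223 kPa.

223 kPa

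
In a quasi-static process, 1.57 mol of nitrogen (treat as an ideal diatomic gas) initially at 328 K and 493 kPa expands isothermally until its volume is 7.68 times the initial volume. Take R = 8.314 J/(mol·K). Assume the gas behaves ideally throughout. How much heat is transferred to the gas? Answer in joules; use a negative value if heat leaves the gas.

V₁ = nRT₁/P₁ = 1.57×8.314×328/493 = 8.68 L.
Isothermal: T stays 328 K; PV = const ⇒ V₂ = 66.7 L, P₂ = 64.2 kPa.
ΔU = 0 (ideal gas, T constant).
W = nRT ln(V₂/V₁) = 1.57×8.314×328×ln(7.68) = 8730 J.
Q = ΔU + W = 8730 J.

8730 J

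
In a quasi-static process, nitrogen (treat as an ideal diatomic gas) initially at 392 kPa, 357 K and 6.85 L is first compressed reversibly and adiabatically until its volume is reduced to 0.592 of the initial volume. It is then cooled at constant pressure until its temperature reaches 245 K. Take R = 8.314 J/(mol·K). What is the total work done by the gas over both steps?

n = P₁V₁/(RT₁) = 392×6.85/(8.314×357) = 0.905 mol.
Step 1 — Adiabatic: TV^(γ−1) = const ⇒ T₂ = 357×(1.69)^0.400 = 440 K; PV^γ = const ⇒ P₂ = 817 kPa.
ΔU = nCvΔT = 0.905×20.8×(440−357) = 1570 J.
Q = 0 for an adiabatic process, so W = −ΔU = -1570 J.
State after step 1: P = 817 kPa, V = 4.06 L, T = 440 K.
Step 2 — Isobaric: P stays 817 kPa; V/T = const ⇒ T₂ = 245 K, V₂ = 2.26 L.
W = PΔV = 817×(2.26−4.06) kPa·L = -1470 J.
ΔU = nCvΔT = 0.905×20.8×(245−440) = -3670 J.
Q = ΔU + W = nCpΔT = -5140 J.
Net over both steps: W = -3040 J, Q = -5140 J, ΔU = -2110 J.

-3040 J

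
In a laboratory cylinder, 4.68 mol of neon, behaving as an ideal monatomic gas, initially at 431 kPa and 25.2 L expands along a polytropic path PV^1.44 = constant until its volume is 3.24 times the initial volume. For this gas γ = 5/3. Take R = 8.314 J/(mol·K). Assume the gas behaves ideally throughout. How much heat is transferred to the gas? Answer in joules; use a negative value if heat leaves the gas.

3390 J

T₁ = P₁V₁/(nR) = 431×25.2/(4.68×8.314) = 279 K.
Polytropic n=1.44: T₂ = T₁(V₁/V₂)^(n−1) = 279×(0.309)^0.44 = 166 K; P₂ = P₁(V₁/V₂)^n = 79.3 kPa.
W = (P₁V₁−P₂V₂)/(n−1) = (431×25.2−79.3×81.6)/0.44 = 9970 J.
ΔU = nCvΔT = 4.68×12.5×(166−279) = -6580 J.
Q = ΔU + W = 3390 J.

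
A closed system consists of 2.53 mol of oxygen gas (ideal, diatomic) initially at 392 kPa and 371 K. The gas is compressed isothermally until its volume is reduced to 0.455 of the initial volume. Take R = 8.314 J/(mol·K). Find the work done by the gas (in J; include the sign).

V₁ = nRT₁/P₁ = 2.53×8.314×371/392 = 19.9 L.
Isothermal: T stays 371 K; PV = const ⇒ V₂ = 9.06 L, P₂ = 862 kPa.
W = nRT ln(V₂/V₁) = 2.53×8.314×371×ln(0.455) = -6150 J.

-6150 J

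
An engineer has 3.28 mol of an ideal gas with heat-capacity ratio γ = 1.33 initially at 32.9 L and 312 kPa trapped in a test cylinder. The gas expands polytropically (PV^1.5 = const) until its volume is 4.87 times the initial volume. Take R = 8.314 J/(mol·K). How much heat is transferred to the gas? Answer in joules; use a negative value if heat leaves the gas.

T₁ = P₁V₁/(nR) = 312×32.9/(3.28×8.314) = 376 K.
Polytropic n=1.5: T₂ = T₁(V₁/V₂)^(n−1) = 376×(0.205)^0.50 = 171 K; P₂ = P₁(V₁/V₂)^n = 29.0 kPa.
W = (P₁V₁−P₂V₂)/(n−1) = (312×32.9−29.0×160)/0.50 = 11200 J.
ΔU = nCvΔT = 3.28×25.2×(171−376) = -17000 J.
Q = ΔU + W = -5780 J.

-5780 J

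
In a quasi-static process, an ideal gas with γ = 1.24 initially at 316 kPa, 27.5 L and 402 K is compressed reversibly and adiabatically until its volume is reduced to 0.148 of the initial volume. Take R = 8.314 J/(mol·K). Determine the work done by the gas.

n = P₁V₁/(RT₁) = 316×27.5/(8.314×402) = 2.60 mol.
Adiabatic: TV^(γ−1) = const ⇒ T₂ = 402×(6.76)^0.240 = 636 K; PV^γ = const ⇒ P₂ = 3380 kPa.
ΔU = nCvΔT = 2.60×34.6×(636−402) = 21100 J.
Q = 0 for an adiabatic process, so W = −ΔU = -21100 J.

-21100 J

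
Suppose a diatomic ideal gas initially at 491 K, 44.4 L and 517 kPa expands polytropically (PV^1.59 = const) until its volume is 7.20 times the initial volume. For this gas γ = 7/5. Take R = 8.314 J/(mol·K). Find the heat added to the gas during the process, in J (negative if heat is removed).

-12700 J

n = P₁V₁/(RT₁) = 517×44.4/(8.314×491) = 5.62 mol.
Polytropic n=1.59: T₂ = T₁(V₁/V₂)^(n−1) = 491×(0.139)^0.59 = 153 K; P₂ = P₁(V₁/V₂)^n = 22.4 kPa.
W = (P₁V₁−P₂V₂)/(n−1) = (517×44.4−22.4×320)/0.59 = 26800 J.
ΔU = nCvΔT = 5.62×20.8×(153−491) = -39500 J.
Q = ΔU + W = -12700 J.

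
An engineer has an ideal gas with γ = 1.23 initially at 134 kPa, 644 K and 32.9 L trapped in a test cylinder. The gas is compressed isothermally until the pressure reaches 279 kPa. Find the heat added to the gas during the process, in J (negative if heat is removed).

-3230 J

n = P₁V₁/(RT₁) = 134×32.9/(8.314×644) = 0.823 mol.
Isothermal: T stays 644 K; PV = const ⇒ V₂ = 15.8 L, P₂ = 279 kPa.
ΔU = 0 (ideal gas, T constant).
W = nRT ln(V₂/V₁) = 0.823×8.314×644×ln(0.480) = -3230 J.
Q = ΔU + W = -3230 J.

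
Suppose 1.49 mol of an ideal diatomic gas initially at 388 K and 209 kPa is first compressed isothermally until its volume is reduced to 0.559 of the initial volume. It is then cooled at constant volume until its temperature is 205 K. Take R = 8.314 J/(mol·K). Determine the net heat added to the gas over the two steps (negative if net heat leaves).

-8460 J

V₁ = nRT₁/P₁ = 1.49×8.314×388/209 = 23.0 L.
Step 1 — Isothermal: T stays 388 K; PV = const ⇒ V₂ = 12.9 L, P₂ = 374 kPa.
ΔU = 0 (ideal gas, T constant).
W = nRT ln(V₂/V₁) = 1.49×8.314×388×ln(0.559) = -2800 J.
Q = ΔU + W = -2800 J.
State after step 1: P = 374 kPa, V = 12.9 L, T = 388 K.
Step 2 — Isochoric: V stays 12.9 L; P/T = const ⇒ T₂ = 205 K, P₂ = 198 kPa.
W = 0 (no volume change).
ΔU = nCvΔT = 1.49×20.8×(205−388) = -5670 J.
Q = ΔU = -5670 J.
Net over both steps: W = -2800 J, Q = -8460 J, ΔU = -5670 J.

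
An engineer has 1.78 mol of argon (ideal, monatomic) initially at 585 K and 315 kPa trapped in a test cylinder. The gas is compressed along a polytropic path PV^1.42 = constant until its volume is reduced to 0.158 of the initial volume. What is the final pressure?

4330 kPa

V₁ = nRT₁/P₁ = 1.78×8.314×585/315 = 27.5 L.
Polytropic n=1.42: T₂ = T₁(V₁/V₂)^(n−1) = 585×(6.33)^0.42 = 1270 K; P₂ = P₁(V₁/V₂)^n = 4330 kPa.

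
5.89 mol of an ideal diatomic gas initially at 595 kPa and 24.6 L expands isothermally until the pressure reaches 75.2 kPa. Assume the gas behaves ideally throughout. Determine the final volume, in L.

T₁ = P₁V₁/(nR) = 595×24.6/(5.89×8.314) = 299 K.
Isothermal: T stays 299 K; PV = const ⇒ V₂ = 195 L, P₂ = 75.2 kPa.

195 L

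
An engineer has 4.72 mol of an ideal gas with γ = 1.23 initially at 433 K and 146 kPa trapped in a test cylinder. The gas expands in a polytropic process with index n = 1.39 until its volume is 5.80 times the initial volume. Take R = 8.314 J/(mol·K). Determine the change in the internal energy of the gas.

V₁ = nRT₁/P₁ = 4.72×8.314×433/146 = 116 L.
Polytropic n=1.39: T₂ = T₁(V₁/V₂)^(n−1) = 433×(0.172)^0.39 = 218 K; P₂ = P₁(V₁/V₂)^n = 12.7 kPa.
For an ideal gas ΔU = nCvΔT with Cv = R/(γ−1) = 36.1 J/(mol·K).
ΔU = 4.72×36.1×(218−433) = -36700 J.

-36700 J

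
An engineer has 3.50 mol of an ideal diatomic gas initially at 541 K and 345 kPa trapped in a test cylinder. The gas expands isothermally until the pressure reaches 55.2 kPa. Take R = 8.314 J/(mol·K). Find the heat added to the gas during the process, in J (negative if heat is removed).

28800 J

V₁ = nRT₁/P₁ = 3.50×8.314×541/345 = 45.6 L.
Isothermal: T stays 541 K; PV = const ⇒ V₂ = 285 L, P₂ = 55.2 kPa.
ΔU = 0 (ideal gas, T constant).
W = nRT ln(V₂/V₁) = 3.50×8.314×541×ln(6.25) = 28800 J.
Q = ΔU + W = 28800 J.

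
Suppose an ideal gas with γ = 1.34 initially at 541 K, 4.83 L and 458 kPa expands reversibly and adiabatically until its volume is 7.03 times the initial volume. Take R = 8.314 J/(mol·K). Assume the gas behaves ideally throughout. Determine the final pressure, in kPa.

33.6 kPa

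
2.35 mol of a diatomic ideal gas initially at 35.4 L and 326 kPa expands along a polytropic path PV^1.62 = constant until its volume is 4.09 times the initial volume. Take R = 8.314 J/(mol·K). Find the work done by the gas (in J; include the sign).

10800 J

T₁ = P₁V₁/(nR) = 326×35.4/(2.35×8.314) = 591 K.
Polytropic n=1.62: T₂ = T₁(V₁/V₂)^(n−1) = 591×(0.244)^0.62 = 247 K; P₂ = P₁(V₁/V₂)^n = 33.3 kPa.
W = (P₁V₁−P₂V₂)/(n−1) = (326×35.4−33.3×145)/0.62 = 10800 J.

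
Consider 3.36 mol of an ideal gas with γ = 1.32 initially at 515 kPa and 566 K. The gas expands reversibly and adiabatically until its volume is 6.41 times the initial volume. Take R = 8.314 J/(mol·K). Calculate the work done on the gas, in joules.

V₁ = nRT₁/P₁ = 3.36×8.314×566/515 = 30.7 L.
Adiabatic: TV^(γ−1) = const ⇒ T₂ = 566×(0.156)^0.320 = 312 K; PV^γ = const ⇒ P₂ = 44.3 kPa.
ΔU = nCvΔT = 3.36×26.0×(312−566) = -22100 J.
Q = 0 for an adiabatic process, so W = −ΔU = 22100 J.
Work done on the gas = −W_by = -22100 J.

-22100 J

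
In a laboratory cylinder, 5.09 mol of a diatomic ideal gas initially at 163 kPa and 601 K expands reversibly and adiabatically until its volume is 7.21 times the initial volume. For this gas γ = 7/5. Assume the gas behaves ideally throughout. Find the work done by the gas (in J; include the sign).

34700 J

V₁ = nRT₁/P₁ = 5.09×8.314×601/163 = 156 L.
Adiabatic: TV^(γ−1) = const ⇒ T₂ = 601×(0.139)^0.400 = 273 K; PV^γ = const ⇒ P₂ = 10.3 kPa.
ΔU = nCvΔT = 5.09×20.8×(273−601) = -34700 J.
Q = 0 for an adiabatic process, so W = −ΔU = 34700 J.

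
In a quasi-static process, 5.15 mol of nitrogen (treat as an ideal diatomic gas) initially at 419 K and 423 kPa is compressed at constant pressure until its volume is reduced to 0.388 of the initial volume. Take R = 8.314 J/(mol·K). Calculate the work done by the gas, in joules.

V₁ = nRT₁/P₁ = 5.15×8.314×419/423 = 42.4 L.
Isobaric: P stays 423 kPa; V/T = const ⇒ T₂ = 163 K, V₂ = 16.5 L.
W = PΔV = 423×(16.5−42.4) kPa·L = -11000 J.

-11000 J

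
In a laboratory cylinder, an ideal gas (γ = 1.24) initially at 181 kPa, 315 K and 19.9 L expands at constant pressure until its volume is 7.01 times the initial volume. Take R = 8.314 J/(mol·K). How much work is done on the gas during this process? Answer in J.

-21600 J

n = P₁V₁/(RT₁) = 181×19.9/(8.314×315) = 1.38 mol.
Isobaric: P stays 181 kPa; V/T = const ⇒ T₂ = 2210 K, V₂ = 139 L.
W = PΔV = 181×(139−19.9) kPa·L = 21600 J.
Work done on the gas = −W_by = -21600 J.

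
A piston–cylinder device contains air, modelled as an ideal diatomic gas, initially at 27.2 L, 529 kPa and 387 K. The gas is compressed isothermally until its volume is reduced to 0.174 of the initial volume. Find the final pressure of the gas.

Isothermal: T stays 387 K; PV = const ⇒ V₂ = 4.73 L, P₂ = 3040 kPa.

3040 kPa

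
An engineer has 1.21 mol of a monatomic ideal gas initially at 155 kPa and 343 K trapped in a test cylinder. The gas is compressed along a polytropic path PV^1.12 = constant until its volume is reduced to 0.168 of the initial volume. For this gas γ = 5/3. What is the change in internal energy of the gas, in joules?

1240 J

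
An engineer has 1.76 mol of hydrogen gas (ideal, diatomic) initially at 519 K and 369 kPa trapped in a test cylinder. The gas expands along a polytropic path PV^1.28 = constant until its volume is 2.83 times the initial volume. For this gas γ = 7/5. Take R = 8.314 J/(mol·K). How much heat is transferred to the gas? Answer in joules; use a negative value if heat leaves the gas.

V₁ = nRT₁/P₁ = 1.76×8.314×519/369 = 20.6 L.
Polytropic n=1.28: T₂ = T₁(V₁/V₂)^(n−1) = 519×(0.353)^0.28 = 388 K; P₂ = P₁(V₁/V₂)^n = 97.4 kPa.
W = (P₁V₁−P₂V₂)/(n−1) = (369×20.6−97.4×58.2)/0.28 = 6850 J.
ΔU = nCvΔT = 1.76×20.8×(388−519) = -4800 J.
Q = ΔU + W = 2060 J.

2060 J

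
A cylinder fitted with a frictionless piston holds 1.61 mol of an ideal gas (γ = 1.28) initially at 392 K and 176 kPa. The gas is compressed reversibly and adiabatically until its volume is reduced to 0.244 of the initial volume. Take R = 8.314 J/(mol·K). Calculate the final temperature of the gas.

V₁ = nRT₁/P₁ = 1.61×8.314×392/176 = 29.8 L.
Adiabatic: TV^(γ−1) = const ⇒ T₂ = 392×(4.10)^0.280 = 582 K; PV^γ = const ⇒ P₂ = 1070 kPa.

582 K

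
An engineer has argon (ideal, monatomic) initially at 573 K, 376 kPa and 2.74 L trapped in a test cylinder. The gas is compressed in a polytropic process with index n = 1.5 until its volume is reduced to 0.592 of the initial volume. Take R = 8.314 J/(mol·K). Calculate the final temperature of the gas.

745 K

Polytropic n=1.5: T₂ = T₁(V₁/V₂)^(n−1) = 573×(1.69)^0.50 = 745 K; P₂ = P₁(V₁/V₂)^n = 825 kPa.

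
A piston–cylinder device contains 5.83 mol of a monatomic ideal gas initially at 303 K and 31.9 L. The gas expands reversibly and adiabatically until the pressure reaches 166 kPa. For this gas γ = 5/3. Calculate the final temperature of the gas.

P₁ = nRT₁/V₁ = 5.83×8.314×303/31.9 = 460 kPa.
Adiabatic: T₂/T₁ = (P₂/P₁)^((γ−1)/γ) ⇒ T₂ = 303×(0.361)^0.400 = 201 K; V₂ = 58.8 L.

201 K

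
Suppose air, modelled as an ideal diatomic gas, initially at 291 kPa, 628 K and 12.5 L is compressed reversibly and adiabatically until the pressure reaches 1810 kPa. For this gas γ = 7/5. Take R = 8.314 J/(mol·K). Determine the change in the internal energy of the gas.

6240 J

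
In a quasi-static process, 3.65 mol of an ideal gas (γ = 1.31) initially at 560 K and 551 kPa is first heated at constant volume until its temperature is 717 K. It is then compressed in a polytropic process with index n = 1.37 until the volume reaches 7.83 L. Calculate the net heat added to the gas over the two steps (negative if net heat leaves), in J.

V₁ = nRT₁/P₁ = 3.65×8.314×560/551 = 30.8 L.
Step 1 — Isochoric: V stays 30.8 L; P/T = const ⇒ T₂ = 717 K, P₂ = 705 kPa.
W = 0 (no volume change).
ΔU = nCvΔT = 3.65×26.8×(717−560) = 15400 J.
Q = ΔU = 15400 J.
State after step 1: P = 705 kPa, V = 30.8 L, T = 717 K.
Step 2 — Polytropic n=1.37: T₂ = T₁(V₁/V₂)^(n−1) = 717×(3.94)^0.37 = 1190 K; P₂ = P₁(V₁/V₂)^n = 4610 kPa.
W = (P₁V₁−P₂V₂)/(n−1) = (705×30.8−4610×7.83)/0.37 = -38900 J.
ΔU = nCvΔT = 3.65×26.8×(1190−717) = 46400 J.
Q = ΔU + W = 7520 J.
Net over both steps: W = -38900 J, Q = 22900 J, ΔU = 61700 J.

22900 J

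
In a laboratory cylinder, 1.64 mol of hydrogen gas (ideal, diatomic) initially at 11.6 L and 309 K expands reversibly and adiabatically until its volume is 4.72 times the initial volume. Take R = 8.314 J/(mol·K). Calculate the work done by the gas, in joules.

P₁ = nRT₁/V₁ = 1.64×8.314×309/11.6 = 363 kPa.
Adiabatic: TV^(γ−1) = const ⇒ T₂ = 309×(0.212)^0.400 = 166 K; PV^γ = const ⇒ P₂ = 41.4 kPa.
ΔU = nCvΔT = 1.64×20.8×(166−309) = -4870 J.
Q = 0 for an adiabatic process, so W = −ΔU = 4870 J.

4870 J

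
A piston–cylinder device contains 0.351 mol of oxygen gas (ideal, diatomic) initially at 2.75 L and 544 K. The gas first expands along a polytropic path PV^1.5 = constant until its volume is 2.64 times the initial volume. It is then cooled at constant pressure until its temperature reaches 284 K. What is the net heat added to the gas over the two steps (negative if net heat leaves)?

P₁ = nRT₁/V₁ = 0.351×8.314×544/2.75 = 577 kPa.
Step 1 — Polytropic n=1.5: T₂ = T₁(V₁/V₂)^(n−1) = 544×(0.379)^0.50 = 335 K; P₂ = P₁(V₁/V₂)^n = 135 kPa.
W = (P₁V₁−P₂V₂)/(n−1) = (577×2.75−135×7.26)/0.50 = 1220 J.
ΔU = nCvΔT = 0.351×20.8×(335−544) = -1530 J.
Q = ΔU + W = -305 J.
State after step 1: P = 135 kPa, V = 7.26 L, T = 335 K.
Step 2 — Isobaric: P stays 135 kPa; V/T = const ⇒ T₂ = 284 K, V₂ = 6.16 L.
W = PΔV = 135×(6.16−7.26) kPa·L = -148 J.
ΔU = nCvΔT = 0.351×20.8×(284−335) = -371 J.
Q = ΔU + W = nCpΔT = -519 J.
Net over both steps: W = 1070 J, Q = -824 J, ΔU = -1900 J.

-824 J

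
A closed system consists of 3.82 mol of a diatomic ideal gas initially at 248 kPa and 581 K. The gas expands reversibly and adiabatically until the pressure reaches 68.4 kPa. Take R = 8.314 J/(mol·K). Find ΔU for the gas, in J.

V₁ = nRT₁/P₁ = 3.82×8.314×581/248 = 74.4 L.
Adiabatic: T₂/T₁ = (P₂/P₁)^((γ−1)/γ) ⇒ T₂ = 581×(0.276)^0.286 = 402 K; V₂ = 187 L.
For an ideal gas ΔU = nCvΔT with Cv = (5/2)R = 20.8 J/(mol·K).
ΔU = 3.82×20.8×(402−581) = -14200 J.

-14200 J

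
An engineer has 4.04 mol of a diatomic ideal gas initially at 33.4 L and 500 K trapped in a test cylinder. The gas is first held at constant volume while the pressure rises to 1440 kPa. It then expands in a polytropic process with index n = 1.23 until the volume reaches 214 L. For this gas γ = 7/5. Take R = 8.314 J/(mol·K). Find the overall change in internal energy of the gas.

P₁ = nRT₁/V₁ = 4.04×8.314×500/33.4 = 503 kPa.
Step 1 — Isochoric: V stays 33.4 L; P/T = const ⇒ T₂ = 1430 K, P₂ = 1440 kPa.
W = 0 (no volume change).
ΔU = nCvΔT = 4.04×20.8×(1430−500) = 78300 J.
Q = ΔU = 78300 J.
State after step 1: P = 1440 kPa, V = 33.4 L, T = 1430 K.
Step 2 — Polytropic n=1.23: T₂ = T₁(V₁/V₂)^(n−1) = 1430×(0.156)^0.23 = 934 K; P₂ = P₁(V₁/V₂)^n = 147 kPa.
W = (P₁V₁−P₂V₂)/(n−1) = (1440×33.4−147×214)/0.23 = 72700 J.
ΔU = nCvΔT = 4.04×20.8×(934−1430) = -41800 J.
Q = ΔU + W = 30900 J.
Net over both steps: W = 72700 J, Q = 109000 J, ΔU = 36500 J.

36500 J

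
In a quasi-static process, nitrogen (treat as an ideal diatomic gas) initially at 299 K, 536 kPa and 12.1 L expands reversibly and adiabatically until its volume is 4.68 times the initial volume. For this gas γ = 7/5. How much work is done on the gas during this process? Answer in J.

-7470 J

n = P₁V₁/(RT₁) = 536×12.1/(8.314×299) = 2.61 mol.
Adiabatic: TV^(γ−1) = const ⇒ T₂ = 299×(0.214)^0.400 = 161 K; PV^γ = const ⇒ P₂ = 61.8 kPa.
ΔU = nCvΔT = 2.61×20.8×(161−299) = -7470 J.
Q = 0 for an adiabatic process, so W = −ΔU = 7470 J.
Work done on the gas = −W_by = -7470 J.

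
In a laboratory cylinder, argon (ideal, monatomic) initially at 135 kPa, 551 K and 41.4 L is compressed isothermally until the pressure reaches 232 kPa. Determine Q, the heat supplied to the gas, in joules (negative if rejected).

n = P₁V₁/(RT₁) = 135×41.4/(8.314×551) = 1.22 mol.
Isothermal: T stays 551 K; PV = const ⇒ V₂ = 24.1 L, P₂ = 232 kPa.
ΔU = 0 (ideal gas, T constant).
W = nRT ln(V₂/V₁) = 1.22×8.314×551×ln(0.582) = -3030 J.
Q = ΔU + W = -3030 J.

-3030 J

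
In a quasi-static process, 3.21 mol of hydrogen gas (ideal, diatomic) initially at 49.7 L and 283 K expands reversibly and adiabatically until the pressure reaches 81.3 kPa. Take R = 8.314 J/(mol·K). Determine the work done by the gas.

3090 J

P₁ = nRT₁/V₁ = 3.21×8.314×283/49.7 = 152 kPa.
Adiabatic: T₂/T₁ = (P₂/P₁)^((γ−1)/γ) ⇒ T₂ = 283×(0.535)^0.286 = 237 K; V₂ = 77.7 L.
ΔU = nCvΔT = 3.21×20.8×(237−283) = -3090 J.
Q = 0 for an adiabatic process, so W = −ΔU = 3090 J.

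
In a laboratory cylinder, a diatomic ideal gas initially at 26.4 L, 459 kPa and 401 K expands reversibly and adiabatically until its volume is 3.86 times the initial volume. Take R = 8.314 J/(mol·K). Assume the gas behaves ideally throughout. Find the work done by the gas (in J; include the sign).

12600 J

n = P₁V₁/(RT₁) = 459×26.4/(8.314×401) = 3.63 mol.
Adiabatic: TV^(γ−1) = const ⇒ T₂ = 401×(0.259)^0.400 = 234 K; PV^γ = const ⇒ P₂ = 69.3 kPa.
ΔU = nCvΔT = 3.63×20.8×(234−401) = -12600 J.
Q = 0 for an adiabatic process, so W = −ΔU = 12600 J.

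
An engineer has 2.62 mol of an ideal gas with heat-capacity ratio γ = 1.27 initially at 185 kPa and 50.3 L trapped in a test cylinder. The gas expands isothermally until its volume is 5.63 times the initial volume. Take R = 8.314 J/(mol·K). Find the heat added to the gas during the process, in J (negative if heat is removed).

16100 J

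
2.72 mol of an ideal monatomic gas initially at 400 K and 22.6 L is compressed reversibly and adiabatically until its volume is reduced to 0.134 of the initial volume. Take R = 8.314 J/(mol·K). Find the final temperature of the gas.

P₁ = nRT₁/V₁ = 2.72×8.314×400/22.6 = 400 kPa.
Adiabatic: TV^(γ−1) = const ⇒ T₂ = 400×(7.46)^0.667 = 1530 K; PV^γ = const ⇒ P₂ = 11400 kPa.

1530 K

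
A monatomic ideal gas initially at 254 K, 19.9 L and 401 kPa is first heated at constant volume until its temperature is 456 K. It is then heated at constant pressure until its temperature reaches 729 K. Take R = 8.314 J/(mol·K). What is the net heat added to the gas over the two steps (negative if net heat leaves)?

31000 J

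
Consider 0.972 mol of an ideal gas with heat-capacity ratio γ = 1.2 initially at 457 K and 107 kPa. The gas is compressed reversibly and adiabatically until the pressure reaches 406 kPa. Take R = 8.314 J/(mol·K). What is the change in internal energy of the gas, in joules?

V₁ = nRT₁/P₁ = 0.972×8.314×457/107 = 34.5 L.
Adiabatic: T₂/T₁ = (P₂/P₁)^((γ−1)/γ) ⇒ T₂ = 457×(3.79)^0.167 = 571 K; V₂ = 11.4 L.
For an ideal gas ΔU = nCvΔT with Cv = R/(γ−1) = 41.6 J/(mol·K).
ΔU = 0.972×41.6×(571−457) = 4600 J.

4600 J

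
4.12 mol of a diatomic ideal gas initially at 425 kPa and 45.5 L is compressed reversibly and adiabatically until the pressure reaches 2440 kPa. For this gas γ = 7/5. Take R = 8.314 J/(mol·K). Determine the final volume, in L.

13.1 L

T₁ = P₁V₁/(nR) = 425×45.5/(4.12×8.314) = 565 K.
Adiabatic: T₂/T₁ = (P₂/P₁)^((γ−1)/γ) ⇒ T₂ = 565×(5.74)^0.286 = 930 K; V₂ = 13.1 L.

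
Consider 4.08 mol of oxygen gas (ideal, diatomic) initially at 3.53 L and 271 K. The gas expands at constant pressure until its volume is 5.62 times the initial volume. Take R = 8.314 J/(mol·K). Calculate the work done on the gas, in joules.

-42500 J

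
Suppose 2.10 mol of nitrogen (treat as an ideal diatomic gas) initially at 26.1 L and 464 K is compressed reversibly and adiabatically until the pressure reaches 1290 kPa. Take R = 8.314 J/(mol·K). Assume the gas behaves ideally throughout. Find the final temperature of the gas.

P₁ = nRT₁/V₁ = 2.10×8.314×464/26.1 = 310 kPa.
Adiabatic: T₂/T₁ = (P₂/P₁)^((γ−1)/γ) ⇒ T₂ = 464×(4.16)^0.286 = 697 K; V₂ = 9.43 L.

697 K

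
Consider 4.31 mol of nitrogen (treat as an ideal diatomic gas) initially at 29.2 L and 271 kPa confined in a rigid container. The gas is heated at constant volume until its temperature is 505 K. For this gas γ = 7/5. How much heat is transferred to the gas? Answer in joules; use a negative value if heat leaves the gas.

T₁ = P₁V₁/(nR) = 271×29.2/(4.31×8.314) = 221 K.
Isochoric: V stays 29.2 L; P/T = const ⇒ T₂ = 505 K, P₂ = 620 kPa.
W = 0 (no volume change).
ΔU = nCvΔT = 4.31×20.8×(505−221) = 25500 J.
Q = ΔU = 25500 J.

25500 J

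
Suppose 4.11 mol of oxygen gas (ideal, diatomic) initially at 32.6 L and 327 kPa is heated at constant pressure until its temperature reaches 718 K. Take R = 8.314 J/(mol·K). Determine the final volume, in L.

75.0 L

T₁ = P₁V₁/(nR) = 327×32.6/(4.11×8.314) = 312 K.
Isobaric: P stays 327 kPa; V/T = const ⇒ T₂ = 718 K, V₂ = 75.0 L.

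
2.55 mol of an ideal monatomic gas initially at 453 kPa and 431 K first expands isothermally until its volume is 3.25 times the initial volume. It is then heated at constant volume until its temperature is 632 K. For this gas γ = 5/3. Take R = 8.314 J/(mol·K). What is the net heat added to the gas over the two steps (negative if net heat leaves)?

17200 J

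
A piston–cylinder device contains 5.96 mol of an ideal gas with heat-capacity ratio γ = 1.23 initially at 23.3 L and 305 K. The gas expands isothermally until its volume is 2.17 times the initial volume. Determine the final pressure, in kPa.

299 kPa

P₁ = nRT₁/V₁ = 5.96×8.314×305/23.3 = 649 kPa.
Isothermal: T stays 305 K; PV = const ⇒ V₂ = 50.6 L, P₂ = 299 kPa.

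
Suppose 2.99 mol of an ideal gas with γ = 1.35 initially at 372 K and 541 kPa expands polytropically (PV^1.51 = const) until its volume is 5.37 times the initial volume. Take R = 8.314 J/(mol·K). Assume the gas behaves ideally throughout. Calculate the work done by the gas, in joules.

10400 J

V₁ = nRT₁/P₁ = 2.99×8.314×372/541 = 17.1 L.
Polytropic n=1.51: T₂ = T₁(V₁/V₂)^(n−1) = 372×(0.186)^0.51 = 158 K; P₂ = P₁(V₁/V₂)^n = 42.7 kPa.
W = (P₁V₁−P₂V₂)/(n−1) = (541×17.1−42.7×91.8)/0.51 = 10400 J.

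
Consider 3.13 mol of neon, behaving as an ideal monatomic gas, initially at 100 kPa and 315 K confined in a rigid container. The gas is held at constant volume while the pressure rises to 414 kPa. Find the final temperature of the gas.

1300 K

V₁ = nRT₁/P₁ = 3.13×8.314×315/100 = 82.0 L.
Isochoric: V stays 82.0 L; P/T = const ⇒ T₂ = 1300 K, P₂ = 414 kPa.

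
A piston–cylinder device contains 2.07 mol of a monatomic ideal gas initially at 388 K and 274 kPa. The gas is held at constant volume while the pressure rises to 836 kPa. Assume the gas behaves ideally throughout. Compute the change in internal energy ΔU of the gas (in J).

V₁ = nRT₁/P₁ = 2.07×8.314×388/274 = 24.4 L.
Isochoric: V stays 24.4 L; P/T = const ⇒ T₂ = 1180 K, P₂ = 836 kPa.
For an ideal gas ΔU = nCvΔT with Cv = (3/2)R = 12.5 J/(mol·K).
ΔU = 2.07×12.5×(1180−388) = 20500 J.

20500 J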